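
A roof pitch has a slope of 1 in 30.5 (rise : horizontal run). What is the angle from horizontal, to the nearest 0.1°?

tan θ = 1/30.5 = 0.0328
θ = arctan(0.0328) = 1.88°

1.9°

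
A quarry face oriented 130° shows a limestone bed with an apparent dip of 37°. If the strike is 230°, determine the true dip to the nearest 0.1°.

37.4°

β = acute angle between strike 230° and section 130° = 80°.
tan(true dip) = tan 37° / sin 80° = 0.7652
δ = arctan(0.7652) = 37.42°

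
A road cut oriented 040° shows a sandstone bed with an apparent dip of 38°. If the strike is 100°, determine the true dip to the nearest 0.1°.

β = acute angle between strike 100° and section 040° = 60°.
tan(true dip) = tan 38° / sin 60° = 0.9022
δ = arctan(0.9022) = 42.06°

42.1°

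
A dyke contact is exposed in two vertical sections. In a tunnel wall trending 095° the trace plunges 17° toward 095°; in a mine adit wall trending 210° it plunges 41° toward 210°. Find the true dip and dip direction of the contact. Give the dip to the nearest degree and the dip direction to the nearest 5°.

The two traces are lines in the plane: v₁ = (sin 95°·cos 17°, cos 95°·cos 17°, −sin 17°), v₂ = (sin 210°·cos 41°, cos 210°·cos 41°, −sin 41°).
Cross product v₁ × v₂ gives the pole to the plane: n ∝ (0.136, -0.735, 0.654).
Dip δ = arctan(|n_h|/n_z) = arctan(0.748/0.654) = 48.8°.
Dip direction = azimuth of (n_x, n_y) = atan2(0.136, -0.735) = 169°.

true dip 49°, dip direction 170°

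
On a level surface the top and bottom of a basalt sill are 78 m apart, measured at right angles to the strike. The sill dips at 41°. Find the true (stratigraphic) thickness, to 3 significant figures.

True thickness t = w · sin(dip) = 78 × sin 41°
t = 78 × 0.6561 = 51.173 m

51.2 m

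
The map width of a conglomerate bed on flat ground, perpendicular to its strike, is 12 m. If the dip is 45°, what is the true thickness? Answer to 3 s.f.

8.49 m

True thickness t = w · sin(dip) = 12 × sin 45°
t = 12 × 0.7071 = 8.485 m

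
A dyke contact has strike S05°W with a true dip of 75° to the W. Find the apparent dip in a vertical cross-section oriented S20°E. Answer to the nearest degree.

58°

The section lies 25° from the strike.
tan α = tan 75° × sin 25° = 3.7321 × 0.4226 = 1.5772
α = arctan(1.5772) = 57.62°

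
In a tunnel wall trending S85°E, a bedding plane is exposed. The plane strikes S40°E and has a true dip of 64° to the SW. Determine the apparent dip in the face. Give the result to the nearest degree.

The section lies 45° from the strike.
tan α = tan 64° × sin 45° = 2.0503 × 0.7071 = 1.4498
apparent dip = arctan 1.4498 = 55.40°

55°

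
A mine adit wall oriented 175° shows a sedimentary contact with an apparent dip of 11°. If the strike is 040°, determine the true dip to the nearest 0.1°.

β = acute angle between strike 040° and section 175° = 45°.
tan δ = tan α / sin β = tan 11° / sin 45° = 0.1944 / 0.7071 = 0.2749
δ = arctan(0.2749) = 15.37°

15.4°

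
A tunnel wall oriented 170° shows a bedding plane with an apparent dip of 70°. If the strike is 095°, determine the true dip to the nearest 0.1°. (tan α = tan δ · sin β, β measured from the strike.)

β = acute angle between strike 095° and section 170° = 75°.
tan δ = tan α / sin β = tan 70° / sin 75° = 2.7475 / 0.9659 = 2.8444
true dip = arctan 2.8444 = 70.63°

70.6°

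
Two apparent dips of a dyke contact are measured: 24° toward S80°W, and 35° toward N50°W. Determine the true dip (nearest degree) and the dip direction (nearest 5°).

true dip 35°, dip direction 310°

The two traces are lines in the plane: v₁ = (sin 260°·cos 24°, cos 260°·cos 24°, −sin 24°), v₂ = (sin 310°·cos 35°, cos 310°·cos 35°, −sin 35°).
Cross product v₁ × v₂ gives the pole to the plane: n ∝ (-0.305, 0.261, 0.573).
tan δ = √(n_x²+n_y²)/n_z = 0.401/0.573, so δ = 35.0°.
The horizontal component of n points toward azimuth atan2(n_x, n_y) = 311°, the dip direction.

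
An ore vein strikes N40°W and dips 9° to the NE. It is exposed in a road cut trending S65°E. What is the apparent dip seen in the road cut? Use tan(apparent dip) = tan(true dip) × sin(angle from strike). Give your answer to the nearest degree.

4°

Angle between strike (N40°W) and section (S65°E): β = 25°.
tan α = tan 9° × sin 25° = 0.1584 × 0.4226 = 0.0669
apparent dip = arctan 0.0669 = 3.83°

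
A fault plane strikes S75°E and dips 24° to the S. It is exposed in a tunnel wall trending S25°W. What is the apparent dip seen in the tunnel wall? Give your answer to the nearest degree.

The section lies 80° from the strike.
tan(apparent dip) = tan 24° · sin 80° = 0.4385
α = arctan(0.4385) = 23.68°

24°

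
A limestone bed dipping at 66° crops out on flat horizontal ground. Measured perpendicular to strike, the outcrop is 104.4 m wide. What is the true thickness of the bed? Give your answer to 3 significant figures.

95.4 m

True thickness t = w · sin(dip) = 104.4 × sin 66°
t = 104.4 × 0.9135 = 95.374 m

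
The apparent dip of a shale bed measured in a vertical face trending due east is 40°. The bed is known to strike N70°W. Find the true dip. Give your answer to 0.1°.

The section is 20° from the strike.
tan δ = tan α / sin β = tan 40° / sin 20° = 0.8391 / 0.3420 = 2.4534
δ = arctan(2.4534) = 67.82°

67.8°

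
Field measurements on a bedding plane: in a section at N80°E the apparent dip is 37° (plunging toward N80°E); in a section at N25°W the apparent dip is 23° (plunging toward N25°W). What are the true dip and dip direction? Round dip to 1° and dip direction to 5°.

The two traces are lines in the plane: v₁ = (sin 80°·cos 37°, cos 80°·cos 37°, −sin 37°), v₂ = (sin 335°·cos 23°, cos 335°·cos 23°, −sin 23°).
The plane normal is n = v₁ × v₂ ∝ (0.448, 0.541, 0.710).
tan δ = √(n_x²+n_y²)/n_z = 0.703/0.710, so δ = 44.7°.
The horizontal component of n points toward azimuth atan2(n_x, n_y) = 40°, the dip direction.

true dip 45°, dip direction 040°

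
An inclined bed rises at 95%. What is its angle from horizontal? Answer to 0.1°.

43.5°

tan θ = 95/100 = 0.9500
θ = arctan(0.9500) = 43.53°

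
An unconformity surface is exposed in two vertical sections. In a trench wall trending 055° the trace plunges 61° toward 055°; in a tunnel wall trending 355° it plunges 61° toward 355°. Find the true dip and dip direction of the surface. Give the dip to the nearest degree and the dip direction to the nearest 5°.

true dip 64°, dip direction 025°

Represent each trace as a vector plunging at its apparent dip toward its trend (east-north-up frame): v₁ = (0.397, 0.278, -0.875), v₂ = (-0.042, 0.483, -0.875).
Cross product v₁ × v₂ gives the pole to the plane: n ∝ (0.179, 0.384, 0.204).
True dip = arccos(n_z / |n|) = arccos(0.4328) = 64.4°.
The horizontal component of n points toward azimuth atan2(n_x, n_y) = 25°, the dip direction.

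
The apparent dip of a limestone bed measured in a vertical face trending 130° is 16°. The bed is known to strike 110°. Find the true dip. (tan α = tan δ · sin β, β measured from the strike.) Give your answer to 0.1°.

40.0°

The section is 20° from the strike.
tan(true dip) = tan 16° / sin 20° = 0.8384
true dip = arctan 0.8384 = 39.98°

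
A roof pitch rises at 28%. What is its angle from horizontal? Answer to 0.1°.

tan θ = 28/100 = 0.2800
θ = arctan(0.2800) = 15.64°

15.6°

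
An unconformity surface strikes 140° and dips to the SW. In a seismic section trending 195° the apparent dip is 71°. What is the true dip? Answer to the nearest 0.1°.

74.2°

β = acute angle between strike 140° and section 195° = 55°.
tan δ = tan α / sin β = tan 71° / sin 55° = 2.9042 / 0.8192 = 3.5454
true dip = arctan 3.5454 = 74.25°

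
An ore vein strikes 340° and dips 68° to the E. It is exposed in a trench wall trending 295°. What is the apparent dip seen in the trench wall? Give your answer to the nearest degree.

60°

The strike is 340° and the section trends 295°; the acute angle between them is β = 45°.
tan(apparent dip) = tan 68° · sin 45° = 1.7502
apparent dip = arctan 1.7502 = 60.26°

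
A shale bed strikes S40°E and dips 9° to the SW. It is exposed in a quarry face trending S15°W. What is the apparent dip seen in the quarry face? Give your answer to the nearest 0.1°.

7.4°

Angle between strike (S40°E) and section (S15°W): β = 55°.
tan(apparent dip) = tan 9° · sin 55° = 0.1297
apparent dip = arctan 0.1297 = 7.39°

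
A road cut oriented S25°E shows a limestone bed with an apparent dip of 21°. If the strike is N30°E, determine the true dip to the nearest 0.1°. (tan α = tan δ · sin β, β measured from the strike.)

β = acute angle between strike N30°E and section S25°E = 55°.
tan(true dip) = tan 21° / sin 55° = 0.4686
true dip = arctan 0.4686 = 25.11°

25.1°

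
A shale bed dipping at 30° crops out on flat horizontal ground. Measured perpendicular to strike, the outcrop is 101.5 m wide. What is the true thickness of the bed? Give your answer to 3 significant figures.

True thickness t = w · sin(dip) = 101.5 × sin 30°
t = 101.5 × 0.5000 = 50.750 m

50.7 m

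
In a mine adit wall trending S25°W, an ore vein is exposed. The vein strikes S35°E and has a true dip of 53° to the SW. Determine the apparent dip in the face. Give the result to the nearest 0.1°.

49.0°

The strike is S35°E and the section trends S25°W; the acute angle between them is β = 60°.
tan α = tan 53° × sin 60° = 1.3270 × 0.8660 = 1.1493
α = arctan(1.1493) = 48.97°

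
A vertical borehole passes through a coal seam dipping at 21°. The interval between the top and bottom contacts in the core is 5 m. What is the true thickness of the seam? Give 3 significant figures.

4.67 m

True thickness t = h · cos(dip) = 5 × cos 21°
t = 5 × 0.9336 = 4.668 m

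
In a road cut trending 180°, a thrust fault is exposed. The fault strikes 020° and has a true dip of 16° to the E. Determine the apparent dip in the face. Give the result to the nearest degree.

6°

The section lies 20° from the strike.
tan α = tan 16° × sin 20° = 0.2867 × 0.3420 = 0.0981
α = arctan(0.0981) = 5.60°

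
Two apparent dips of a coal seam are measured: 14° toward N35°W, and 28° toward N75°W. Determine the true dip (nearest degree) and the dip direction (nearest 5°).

true dip 30°, dip direction 260°

Each apparent-dip line lies in the plane. As unit vectors (x east, y north, z up), v₁ plunges 14°→N35°W and v₂ plunges 28°→N75°W.
Cross product v₁ × v₂ gives the pole to the plane: n ∝ (-0.318, -0.055, 0.551).
tan δ = √(n_x²+n_y²)/n_z = 0.323/0.551, so δ = 30.4°.
Dip direction = atan2(-0.318, -0.055) = 260° (azimuth of n's horizontal projection).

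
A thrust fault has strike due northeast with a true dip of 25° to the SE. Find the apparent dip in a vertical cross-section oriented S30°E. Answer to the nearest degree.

The strike is due northeast and the section trends S30°E; the acute angle between them is β = 75°.
tan α = tan 25° × sin 75° = 0.4663 × 0.9659 = 0.4504
α = arctan(0.4504) = 24.25°

24°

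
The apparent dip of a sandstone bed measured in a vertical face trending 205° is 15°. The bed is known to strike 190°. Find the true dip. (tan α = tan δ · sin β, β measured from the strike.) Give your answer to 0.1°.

46.0°

β = acute angle between strike 190° and section 205° = 15°.
tan δ = tan α / sin β = tan 15° / sin 15° = 0.2679 / 0.2588 = 1.0353
true dip = arctan 1.0353 = 45.99°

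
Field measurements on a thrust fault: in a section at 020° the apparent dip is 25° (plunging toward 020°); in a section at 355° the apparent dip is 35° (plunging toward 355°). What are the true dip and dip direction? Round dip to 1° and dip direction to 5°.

The two traces are lines in the plane: v₁ = (sin 20°·cos 25°, cos 20°·cos 25°, −sin 25°), v₂ = (sin 355°·cos 35°, cos 355°·cos 35°, −sin 35°).
n = v₁ × v₂ = (-0.144, 0.208, 0.314) (taken with n_z > 0).
Dip δ = arctan(|n_h|/n_z) = arctan(0.253/0.314) = 38.9°.
Dip direction = azimuth of (n_x, n_y) = atan2(-0.144, 0.208) = 325°.

true dip 39°, dip direction 325°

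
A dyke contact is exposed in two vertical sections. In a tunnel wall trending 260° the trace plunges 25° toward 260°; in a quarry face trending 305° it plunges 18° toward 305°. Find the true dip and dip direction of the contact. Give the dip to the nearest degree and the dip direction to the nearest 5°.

true dip 25°, dip direction 260°

Each apparent-dip line lies in the plane. As unit vectors (x east, y north, z up), v₁ plunges 25°→260° and v₂ plunges 18°→305°.
Cross product v₁ × v₂ gives the pole to the plane: n ∝ (-0.279, -0.053, 0.609).
True dip = arccos(n_z / |n|) = arccos(0.9063) = 25.0°.
Dip direction = atan2(-0.279, -0.053) = 259° (azimuth of n's horizontal projection).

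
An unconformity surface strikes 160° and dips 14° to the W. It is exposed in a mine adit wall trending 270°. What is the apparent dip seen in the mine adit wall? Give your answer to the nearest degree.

The section lies 70° from the strike.
tan(apparent dip) = tan 14° · sin 70° = 0.2343
α = arctan(0.2343) = 13.19°

13°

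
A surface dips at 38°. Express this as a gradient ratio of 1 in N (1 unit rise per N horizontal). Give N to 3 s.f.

1 in 1.28

1 : N means tan θ = 1/N, so N = 1/tan 38° = 1/0.7813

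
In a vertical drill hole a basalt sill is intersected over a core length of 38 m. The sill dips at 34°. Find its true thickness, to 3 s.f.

True thickness t = h · cos(dip) = 38 × cos 34°
t = 38 × 0.8290 = 31.503 m

31.5 m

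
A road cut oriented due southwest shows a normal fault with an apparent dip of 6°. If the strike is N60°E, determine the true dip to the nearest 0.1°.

22.1°

The section is 15° from the strike.
tan δ = tan α / sin β = tan 6° / sin 15° = 0.1051 / 0.2588 = 0.4061
true dip = arctan 0.4061 = 22.10°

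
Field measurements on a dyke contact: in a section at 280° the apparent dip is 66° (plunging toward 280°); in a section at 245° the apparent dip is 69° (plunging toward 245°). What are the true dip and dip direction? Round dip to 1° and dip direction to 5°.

The two traces are lines in the plane: v₁ = (sin 280°·cos 66°, cos 280°·cos 66°, −sin 66°), v₂ = (sin 245°·cos 69°, cos 245°·cos 69°, −sin 69°).
n = v₁ × v₂ = (-0.204, -0.077, 0.084) (taken with n_z > 0).
True dip = arccos(n_z / |n|) = arccos(0.3575) = 69.1°.
Dip direction = atan2(-0.204, -0.077) = 249° (azimuth of n's horizontal projection).

true dip 69°, dip direction 250°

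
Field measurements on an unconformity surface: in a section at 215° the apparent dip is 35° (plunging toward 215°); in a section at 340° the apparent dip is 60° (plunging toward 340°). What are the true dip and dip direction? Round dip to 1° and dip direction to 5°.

Represent each trace as a vector plunging at its apparent dip toward its trend (east-north-up frame): v₁ = (-0.470, -0.671, -0.574), v₂ = (-0.171, 0.470, -0.866).
Cross product v₁ × v₂ gives the pole to the plane: n ∝ (-0.851, 0.309, 0.336).
tan δ = √(n_x²+n_y²)/n_z = 0.905/0.336, so δ = 69.7°.
Dip direction = azimuth of (n_x, n_y) = atan2(-0.851, 0.309) = 290°.

true dip 70°, dip direction 290°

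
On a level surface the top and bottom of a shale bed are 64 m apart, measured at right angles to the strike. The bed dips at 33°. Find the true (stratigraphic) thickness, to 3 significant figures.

True thickness t = w · sin(dip) = 64 × sin 33°
t = 64 × 0.5446 = 34.857 m

34.9 m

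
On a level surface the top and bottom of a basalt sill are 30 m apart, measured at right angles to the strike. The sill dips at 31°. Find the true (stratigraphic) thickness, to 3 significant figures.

True thickness t = w · sin(dip) = 30 × sin 31°
t = 30 × 0.5150 = 15.451 m

15.5 m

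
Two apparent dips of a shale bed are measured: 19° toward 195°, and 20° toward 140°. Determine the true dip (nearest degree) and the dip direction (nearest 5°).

The two traces are lines in the plane: v₁ = (sin 195°·cos 19°, cos 195°·cos 19°, −sin 19°), v₂ = (sin 140°·cos 20°, cos 140°·cos 20°, −sin 20°).
The plane normal is n = v₁ × v₂ ∝ (0.078, -0.280, 0.728).
Dip δ = arctan(|n_h|/n_z) = arctan(0.291/0.728) = 21.8°.
The horizontal component of n points toward azimuth atan2(n_x, n_y) = 164°, the dip direction.

true dip 22°, dip direction 165°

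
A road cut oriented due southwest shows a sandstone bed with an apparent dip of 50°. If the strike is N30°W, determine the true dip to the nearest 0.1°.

The section is 75° from the strike.
tan δ = tan α / sin β = tan 50° / sin 75° = 1.1918 / 0.9659 = 1.2338
true dip = arctan 1.2338 = 50.97°

51.0°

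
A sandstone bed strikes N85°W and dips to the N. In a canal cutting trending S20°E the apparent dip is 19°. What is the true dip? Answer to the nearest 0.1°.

20.8°

The section is 65° from the strike.
tan(true dip) = tan 19° / sin 65° = 0.3799
true dip = arctan 0.3799 = 20.80°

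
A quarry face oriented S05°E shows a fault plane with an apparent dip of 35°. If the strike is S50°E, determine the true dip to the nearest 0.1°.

β = acute angle between strike S50°E and section S05°E = 45°.
tan(true dip) = tan 35° / sin 45° = 0.9902
true dip = arctan 0.9902 = 44.72°

44.7°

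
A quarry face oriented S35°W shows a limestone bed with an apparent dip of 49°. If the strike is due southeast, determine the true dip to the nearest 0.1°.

49.4°

β = acute angle between strike due southeast and section S35°W = 80°.
tan δ = tan α / sin β = tan 49° / sin 80° = 1.1504 / 0.9848 = 1.1681
δ = arctan(1.1681) = 49.43°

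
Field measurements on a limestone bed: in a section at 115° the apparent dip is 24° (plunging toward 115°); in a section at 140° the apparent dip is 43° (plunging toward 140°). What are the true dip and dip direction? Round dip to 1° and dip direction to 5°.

The two traces are lines in the plane: v₁ = (sin 115°·cos 24°, cos 115°·cos 24°, −sin 24°), v₂ = (sin 140°·cos 43°, cos 140°·cos 43°, −sin 43°).
n = v₁ × v₂ = (-0.035, -0.373, 0.282) (taken with n_z > 0).
tan δ = √(n_x²+n_y²)/n_z = 0.375/0.282, so δ = 53.0°.
Dip direction = azimuth of (n_x, n_y) = atan2(-0.035, -0.373) = 185°.

true dip 53°, dip direction 185°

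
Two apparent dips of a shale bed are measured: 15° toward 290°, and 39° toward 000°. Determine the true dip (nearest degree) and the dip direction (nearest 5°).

The two traces are lines in the plane: v₁ = (sin 290°·cos 15°, cos 290°·cos 15°, −sin 15°), v₂ = (sin 0°·cos 39°, cos 0°·cos 39°, −sin 39°).
n = v₁ × v₂ = (0.007, 0.571, 0.705) (taken with n_z > 0).
Dip δ = arctan(|n_h|/n_z) = arctan(0.571/0.705) = 39.0°.
Dip direction = atan2(0.007, 0.571) = 1° (azimuth of n's horizontal projection).

true dip 39°, dip direction 000°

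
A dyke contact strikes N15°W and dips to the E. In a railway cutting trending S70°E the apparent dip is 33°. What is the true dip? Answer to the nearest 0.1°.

38.4°

The section is 55° from the strike.
tan δ = tan α / sin β = tan 33° / sin 55° = 0.6494 / 0.8192 = 0.7928
δ = arctan(0.7928) = 38.41°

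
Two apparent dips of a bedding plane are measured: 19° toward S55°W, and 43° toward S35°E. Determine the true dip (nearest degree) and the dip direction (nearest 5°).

Each apparent-dip line lies in the plane. As unit vectors (x east, y north, z up), v₁ plunges 19°→S55°W and v₂ plunges 43°→S35°E.
n = v₁ × v₂ = (0.175, -0.665, 0.692) (taken with n_z > 0).
True dip = arccos(n_z / |n|) = arccos(0.7092) = 44.8°.
The horizontal component of n points toward azimuth atan2(n_x, n_y) = 165°, the dip direction.

true dip 45°, dip direction 165°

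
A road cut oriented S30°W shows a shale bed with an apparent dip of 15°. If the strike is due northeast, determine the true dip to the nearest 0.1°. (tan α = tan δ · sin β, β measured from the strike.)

46.0°

β = acute angle between strike due northeast and section S30°W = 15°.
tan δ = tan α / sin β = tan 15° / sin 15° = 0.2679 / 0.2588 = 1.0353
true dip = arctan 1.0353 = 45.99°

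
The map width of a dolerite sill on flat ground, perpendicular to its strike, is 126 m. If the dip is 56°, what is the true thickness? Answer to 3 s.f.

True thickness t = w · sin(dip) = 126 × sin 56°
t = 126 × 0.8290 = 104.459 m

104 m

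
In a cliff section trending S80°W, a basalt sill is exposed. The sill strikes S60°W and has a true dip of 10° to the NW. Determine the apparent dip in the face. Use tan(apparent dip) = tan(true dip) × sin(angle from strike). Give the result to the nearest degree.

The section lies 20° from the strike.
tan α = tan 10° × sin 20° = 0.1763 × 0.3420 = 0.0603
α = arctan(0.0603) = 3.45°

3°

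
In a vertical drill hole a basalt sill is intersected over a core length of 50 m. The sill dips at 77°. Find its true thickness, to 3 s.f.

11.2 m

True thickness t = h · cos(dip) = 50 × cos 77°
t = 50 × 0.2250 = 11.248 m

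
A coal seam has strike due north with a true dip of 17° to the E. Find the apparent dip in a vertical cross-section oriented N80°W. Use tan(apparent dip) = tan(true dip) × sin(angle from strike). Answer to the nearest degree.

17°

The strike is due north and the section trends N80°W; the acute angle between them is β = 80°.
tan(apparent dip) = tan 17° · sin 80° = 0.3011
apparent dip = arctan 0.3011 = 16.76°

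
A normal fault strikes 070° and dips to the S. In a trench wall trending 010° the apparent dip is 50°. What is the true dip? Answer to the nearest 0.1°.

β = acute angle between strike 070° and section 010° = 60°.
tan(true dip) = tan 50° / sin 60° = 1.3761
true dip = arctan 1.3761 = 53.99°

54.0°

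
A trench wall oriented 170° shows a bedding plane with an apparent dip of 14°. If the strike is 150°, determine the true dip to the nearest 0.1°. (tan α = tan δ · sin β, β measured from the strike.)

The section is 20° from the strike.
tan(true dip) = tan 14° / sin 20° = 0.7290
δ = arctan(0.7290) = 36.09°

36.1°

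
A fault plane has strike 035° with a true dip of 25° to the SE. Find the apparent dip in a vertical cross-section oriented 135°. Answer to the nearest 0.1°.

24.7°

Angle between strike (035°) and section (135°): β = 80°.
tan(apparent dip) = tan 25° · sin 80° = 0.4592
apparent dip = arctan 0.4592 = 24.67°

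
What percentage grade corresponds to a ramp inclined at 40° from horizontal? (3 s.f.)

83.9%

grade % = 100 × tan 40° = 100 × 0.8391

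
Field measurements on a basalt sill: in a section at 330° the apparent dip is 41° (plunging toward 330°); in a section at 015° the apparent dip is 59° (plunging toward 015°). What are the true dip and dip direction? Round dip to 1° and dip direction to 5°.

Represent each trace as a vector plunging at its apparent dip toward its trend (east-north-up frame): v₁ = (-0.377, 0.654, -0.656), v₂ = (0.133, 0.497, -0.857).
n = v₁ × v₂ = (0.234, 0.411, 0.275) (taken with n_z > 0).
Dip δ = arctan(|n_h|/n_z) = arctan(0.473/0.275) = 59.8°.
Dip direction = atan2(0.234, 0.411) = 30° (azimuth of n's horizontal projection).

true dip 60°, dip direction 030°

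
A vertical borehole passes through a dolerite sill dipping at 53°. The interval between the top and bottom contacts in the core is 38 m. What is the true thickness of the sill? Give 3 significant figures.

True thickness t = h · cos(dip) = 38 × cos 53°
t = 38 × 0.6018 = 22.869 m

22.9 m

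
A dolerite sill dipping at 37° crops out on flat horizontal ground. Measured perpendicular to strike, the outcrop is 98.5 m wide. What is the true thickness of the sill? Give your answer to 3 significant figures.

59.3 m

True thickness t = w · sin(dip) = 98.5 × sin 37°
t = 98.5 × 0.6018 = 59.279 m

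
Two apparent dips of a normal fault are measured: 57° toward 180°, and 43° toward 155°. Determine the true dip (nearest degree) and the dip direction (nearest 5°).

true dip 62°, dip direction 215°

Represent each trace as a vector plunging at its apparent dip toward its trend (east-north-up frame): v₁ = (0.000, -0.545, -0.839), v₂ = (0.309, -0.663, -0.682).
The plane normal is n = v₁ × v₂ ∝ (-0.184, -0.259, 0.168).
Dip δ = arctan(|n_h|/n_z) = arctan(0.318/0.168) = 62.1°.
The horizontal component of n points toward azimuth atan2(n_x, n_y) = 215°, the dip direction.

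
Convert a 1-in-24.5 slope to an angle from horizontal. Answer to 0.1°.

2.3°

tan θ = 1/24.5 = 0.0408
θ = arctan(0.0408) = 2.34°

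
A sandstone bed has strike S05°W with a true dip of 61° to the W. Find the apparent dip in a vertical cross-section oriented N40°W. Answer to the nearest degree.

52°

The section lies 45° from the strike.
tan(apparent dip) = tan 61° · sin 45° = 1.2757
α = arctan(1.2757) = 51.91°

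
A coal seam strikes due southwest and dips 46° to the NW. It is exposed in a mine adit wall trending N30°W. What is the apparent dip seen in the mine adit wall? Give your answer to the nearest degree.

The strike is due southwest and the section trends N30°W; the acute angle between them is β = 75°.
tan(apparent dip) = tan 46° · sin 75° = 1.0002
apparent dip = arctan 1.0002 = 45.01°

45°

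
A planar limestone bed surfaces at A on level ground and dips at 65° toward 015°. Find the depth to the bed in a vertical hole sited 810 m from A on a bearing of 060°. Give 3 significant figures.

The hole lies 45° from the dip direction, so the down-dip offset is 810 × cos 45° = 572.76 m.
Depth = down-dip offset × tan(dip) = 572.76 × tan 65° = 572.76 × 2.1445
Depth = 1228.28 m

1230 m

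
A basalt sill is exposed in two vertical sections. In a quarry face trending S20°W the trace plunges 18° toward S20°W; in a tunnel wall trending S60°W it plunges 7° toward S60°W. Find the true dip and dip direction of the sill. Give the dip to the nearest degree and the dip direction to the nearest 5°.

true dip 21°, dip direction 170°

The two traces are lines in the plane: v₁ = (sin 200°·cos 18°, cos 200°·cos 18°, −sin 18°), v₂ = (sin 240°·cos 7°, cos 240°·cos 7°, −sin 7°).
Cross product v₁ × v₂ gives the pole to the plane: n ∝ (0.044, -0.226, 0.607).
Dip δ = arctan(|n_h|/n_z) = arctan(0.230/0.607) = 20.8°.
The horizontal component of n points toward azimuth atan2(n_x, n_y) = 169°, the dip direction.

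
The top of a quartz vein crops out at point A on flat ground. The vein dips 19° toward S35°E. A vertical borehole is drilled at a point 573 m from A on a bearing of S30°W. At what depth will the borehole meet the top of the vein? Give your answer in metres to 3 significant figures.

The hole lies 65° from the dip direction, so the down-dip offset is 573 × cos 65° = 242.16 m.
Depth = down-dip offset × tan(dip) = 242.16 × tan 19° = 242.16 × 0.3443
Depth = 83.38 m

83.4 m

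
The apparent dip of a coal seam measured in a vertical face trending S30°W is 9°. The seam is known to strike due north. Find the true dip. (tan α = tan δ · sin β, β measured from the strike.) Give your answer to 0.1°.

The section is 30° from the strike.
tan δ = tan α / sin β = tan 9° / sin 30° = 0.1584 / 0.5000 = 0.3168
true dip = arctan 0.3168 = 17.58°

17.6°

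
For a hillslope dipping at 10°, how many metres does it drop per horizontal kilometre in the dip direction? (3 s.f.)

drop per km = 1000 × tan 10° = 1000 × 0.1763

176 m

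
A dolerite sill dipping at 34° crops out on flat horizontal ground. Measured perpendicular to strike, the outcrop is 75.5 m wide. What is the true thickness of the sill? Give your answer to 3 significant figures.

True thickness t = w · sin(dip) = 75.5 × sin 34°
t = 75.5 × 0.5592 = 42.219 m

42.2 m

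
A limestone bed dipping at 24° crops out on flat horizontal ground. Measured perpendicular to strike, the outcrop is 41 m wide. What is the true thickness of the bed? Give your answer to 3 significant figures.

True thickness t = w · sin(dip) = 41 × sin 24°
t = 41 × 0.4067 = 16.676 m

16.7 m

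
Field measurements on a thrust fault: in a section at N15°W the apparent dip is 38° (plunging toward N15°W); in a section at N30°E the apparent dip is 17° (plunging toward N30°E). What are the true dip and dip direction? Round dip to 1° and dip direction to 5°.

Each apparent-dip line lies in the plane. As unit vectors (x east, y north, z up), v₁ plunges 38°→N15°W and v₂ plunges 17°→N30°E.
n = v₁ × v₂ = (-0.287, 0.354, 0.533) (taken with n_z > 0).
Dip δ = arctan(|n_h|/n_z) = arctan(0.456/0.533) = 40.6°.
Dip direction = atan2(-0.287, 0.354) = 321° (azimuth of n's horizontal projection).

true dip 41°, dip direction 320°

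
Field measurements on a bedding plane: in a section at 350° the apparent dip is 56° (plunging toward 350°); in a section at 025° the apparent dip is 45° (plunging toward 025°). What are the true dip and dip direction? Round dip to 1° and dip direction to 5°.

true dip 57°, dip direction 335°

Each apparent-dip line lies in the plane. As unit vectors (x east, y north, z up), v₁ plunges 56°→350° and v₂ plunges 45°→025°.
The plane normal is n = v₁ × v₂ ∝ (-0.142, 0.316, 0.227).
True dip = arccos(n_z / |n|) = arccos(0.5474) = 56.8°.
Dip direction = azimuth of (n_x, n_y) = atan2(-0.142, 0.316) = 336°.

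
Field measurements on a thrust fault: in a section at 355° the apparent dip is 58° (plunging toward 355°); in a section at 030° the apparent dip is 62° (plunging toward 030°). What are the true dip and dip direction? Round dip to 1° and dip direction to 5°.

The two traces are lines in the plane: v₁ = (sin 355°·cos 58°, cos 355°·cos 58°, −sin 58°), v₂ = (sin 30°·cos 62°, cos 30°·cos 62°, −sin 62°).
n = v₁ × v₂ = (0.121, 0.240, 0.143) (taken with n_z > 0).
Dip δ = arctan(|n_h|/n_z) = arctan(0.269/0.143) = 62.0°.
Dip direction = atan2(0.121, 0.240) = 27° (azimuth of n's horizontal projection).

true dip 62°, dip direction 025°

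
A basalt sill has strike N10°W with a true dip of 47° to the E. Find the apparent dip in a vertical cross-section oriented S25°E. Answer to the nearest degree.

The section lies 15° from the strike.
tan α = tan 47° × sin 15° = 1.0724 × 0.2588 = 0.2775
apparent dip = arctan 0.2775 = 15.51°

16°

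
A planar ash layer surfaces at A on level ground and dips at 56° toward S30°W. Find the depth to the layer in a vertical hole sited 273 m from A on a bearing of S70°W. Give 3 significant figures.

310 m

The hole lies 40° from the dip direction, so the down-dip offset is 273 × cos 40° = 209.13 m.
Depth = down-dip offset × tan(dip) = 209.13 × tan 56° = 209.13 × 1.4826
Depth = 310.05 m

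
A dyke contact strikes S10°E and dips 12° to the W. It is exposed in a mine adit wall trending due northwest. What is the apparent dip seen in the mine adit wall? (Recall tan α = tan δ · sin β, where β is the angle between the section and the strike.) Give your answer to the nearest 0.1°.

The strike is S10°E and the section trends due northwest; the acute angle between them is β = 35°.
tan(apparent dip) = tan 12° · sin 35° = 0.1219
apparent dip = arctan 0.1219 = 6.95°

7.0°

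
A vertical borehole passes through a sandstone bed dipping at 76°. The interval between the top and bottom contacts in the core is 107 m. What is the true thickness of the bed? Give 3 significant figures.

25.9 m

True thickness t = h · cos(dip) = 107 × cos 76°
t = 107 × 0.2419 = 25.886 m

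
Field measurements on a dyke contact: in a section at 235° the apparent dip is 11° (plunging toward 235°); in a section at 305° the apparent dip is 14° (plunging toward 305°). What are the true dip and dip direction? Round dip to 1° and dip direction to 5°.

true dip 15°, dip direction 280°

Represent each trace as a vector plunging at its apparent dip toward its trend (east-north-up frame): v₁ = (-0.804, -0.563, -0.191), v₂ = (-0.795, 0.557, -0.242).
The plane normal is n = v₁ × v₂ ∝ (-0.242, 0.043, 0.895).
True dip = arccos(n_z / |n|) = arccos(0.9642) = 15.4°.
Dip direction = azimuth of (n_x, n_y) = atan2(-0.242, 0.043) = 280°.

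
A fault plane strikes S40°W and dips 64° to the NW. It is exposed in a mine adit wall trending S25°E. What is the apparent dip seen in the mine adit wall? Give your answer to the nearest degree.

Angle between strike (S40°W) and section (S25°E): β = 65°.
tan α = tan 64° × sin 65° = 2.0503 × 0.9063 = 1.8582
α = arctan(1.8582) = 61.71°

62°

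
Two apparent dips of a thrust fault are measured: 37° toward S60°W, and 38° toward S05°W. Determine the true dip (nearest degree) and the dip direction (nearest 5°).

Each apparent-dip line lies in the plane. As unit vectors (x east, y north, z up), v₁ plunges 37°→S60°W and v₂ plunges 38°→S05°W.
The plane normal is n = v₁ × v₂ ∝ (-0.227, -0.384, 0.516).
True dip = arccos(n_z / |n|) = arccos(0.7561) = 40.9°.
Dip direction = atan2(-0.227, -0.384) = 211° (azimuth of n's horizontal projection).

true dip 41°, dip direction 210°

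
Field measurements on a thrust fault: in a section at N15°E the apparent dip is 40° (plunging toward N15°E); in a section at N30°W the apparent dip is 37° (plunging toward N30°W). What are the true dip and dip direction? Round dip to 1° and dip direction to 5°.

Each apparent-dip line lies in the plane. As unit vectors (x east, y north, z up), v₁ plunges 40°→N15°E and v₂ plunges 37°→N30°W.
The plane normal is n = v₁ × v₂ ∝ (-0.001, 0.376, 0.433).
Dip δ = arctan(|n_h|/n_z) = arctan(0.376/0.433) = 41.0°.
Dip direction = azimuth of (n_x, n_y) = atan2(-0.001, 0.376) = 360°.

true dip 41°, dip direction 000°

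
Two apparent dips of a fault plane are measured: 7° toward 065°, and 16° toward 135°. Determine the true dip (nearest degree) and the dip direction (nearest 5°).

Each apparent-dip line lies in the plane. As unit vectors (x east, y north, z up), v₁ plunges 7°→065° and v₂ plunges 16°→135°.
n = v₁ × v₂ = (0.198, -0.165, 0.897) (taken with n_z > 0).
Dip δ = arctan(|n_h|/n_z) = arctan(0.258/0.897) = 16.1°.
The horizontal component of n points toward azimuth atan2(n_x, n_y) = 130°, the dip direction.

true dip 16°, dip direction 130°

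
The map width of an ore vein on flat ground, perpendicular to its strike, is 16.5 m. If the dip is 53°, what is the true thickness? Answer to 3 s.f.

True thickness t = w · sin(dip) = 16.5 × sin 53°
t = 16.5 × 0.7986 = 13.177 m

13.2 m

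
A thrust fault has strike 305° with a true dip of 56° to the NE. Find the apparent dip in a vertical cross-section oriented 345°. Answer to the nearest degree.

44°

The strike is 305° and the section trends 345°; the acute angle between them is β = 40°.
tan(apparent dip) = tan 56° · sin 40° = 0.9530
apparent dip = arctan 0.9530 = 43.62°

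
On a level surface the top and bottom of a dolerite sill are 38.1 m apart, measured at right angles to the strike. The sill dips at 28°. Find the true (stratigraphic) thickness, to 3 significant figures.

17.9 m

True thickness t = w · sin(dip) = 38.1 × sin 28°
t = 38.1 × 0.4695 = 17.887 m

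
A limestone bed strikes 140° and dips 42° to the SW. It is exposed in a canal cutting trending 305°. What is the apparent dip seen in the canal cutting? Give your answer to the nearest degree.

The section lies 15° from the strike.
tan α = tan 42° × sin 15° = 0.9004 × 0.2588 = 0.2330
α = arctan(0.2330) = 13.12°

13°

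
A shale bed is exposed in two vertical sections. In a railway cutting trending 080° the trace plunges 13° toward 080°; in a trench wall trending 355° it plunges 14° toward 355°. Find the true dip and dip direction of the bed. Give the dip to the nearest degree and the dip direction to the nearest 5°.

true dip 18°, dip direction 035°

The two traces are lines in the plane: v₁ = (sin 80°·cos 13°, cos 80°·cos 13°, −sin 13°), v₂ = (sin 355°·cos 14°, cos 355°·cos 14°, −sin 14°).
Cross product v₁ × v₂ gives the pole to the plane: n ∝ (0.177, 0.251, 0.942).
Dip δ = arctan(|n_h|/n_z) = arctan(0.307/0.942) = 18.1°.
Dip direction = azimuth of (n_x, n_y) = atan2(0.177, 0.251) = 35°.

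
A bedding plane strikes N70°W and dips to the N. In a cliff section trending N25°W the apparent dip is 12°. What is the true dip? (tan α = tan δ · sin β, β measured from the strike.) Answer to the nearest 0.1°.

16.7°

β = acute angle between strike N70°W and section N25°W = 45°.
tan(true dip) = tan 12° / sin 45° = 0.3006
δ = arctan(0.3006) = 16.73°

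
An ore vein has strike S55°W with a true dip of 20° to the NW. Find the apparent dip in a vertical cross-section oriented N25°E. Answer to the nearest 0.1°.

10.3°

Angle between strike (S55°W) and section (N25°E): β = 30°.
tan α = tan 20° × sin 30° = 0.3640 × 0.5000 = 0.1820
apparent dip = arctan 0.1820 = 10.31°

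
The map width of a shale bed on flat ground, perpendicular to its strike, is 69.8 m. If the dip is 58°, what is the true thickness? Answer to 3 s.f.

59.2 m

True thickness t = w · sin(dip) = 69.8 × sin 58°
t = 69.8 × 0.8480 = 59.194 m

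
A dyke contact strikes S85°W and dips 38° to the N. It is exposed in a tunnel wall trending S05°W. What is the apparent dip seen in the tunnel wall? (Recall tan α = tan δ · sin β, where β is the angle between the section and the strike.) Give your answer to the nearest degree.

38°

The strike is S85°W and the section trends S05°W; the acute angle between them is β = 80°.
tan α = tan 38° × sin 80° = 0.7813 × 0.9848 = 0.7694
α = arctan(0.7694) = 37.58°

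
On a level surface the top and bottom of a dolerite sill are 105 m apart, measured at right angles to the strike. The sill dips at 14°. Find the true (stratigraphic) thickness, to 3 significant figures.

25.4 m

True thickness t = w · sin(dip) = 105 × sin 14°
t = 105 × 0.2419 = 25.402 m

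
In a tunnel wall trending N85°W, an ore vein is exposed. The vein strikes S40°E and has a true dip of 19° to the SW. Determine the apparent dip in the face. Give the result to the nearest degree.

14°

The section lies 45° from the strike.
tan(apparent dip) = tan 19° · sin 45° = 0.2435
α = arctan(0.2435) = 13.68°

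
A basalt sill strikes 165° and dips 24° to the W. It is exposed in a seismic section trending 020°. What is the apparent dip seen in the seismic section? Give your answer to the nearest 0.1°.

The section lies 35° from the strike.
tan α = tan 24° × sin 35° = 0.4452 × 0.5736 = 0.2554
apparent dip = arctan 0.2554 = 14.33°

14.3°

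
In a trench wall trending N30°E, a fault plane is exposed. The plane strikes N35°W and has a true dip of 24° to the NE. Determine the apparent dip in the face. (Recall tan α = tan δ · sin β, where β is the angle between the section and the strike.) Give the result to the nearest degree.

22°

The strike is N35°W and the section trends N30°E; the acute angle between them is β = 65°.
tan α = tan 24° × sin 65° = 0.4452 × 0.9063 = 0.4035
apparent dip = arctan 0.4035 = 21.97°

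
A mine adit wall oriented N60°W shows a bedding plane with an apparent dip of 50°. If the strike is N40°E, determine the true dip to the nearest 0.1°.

50.4°

The section is 80° from the strike.
tan(true dip) = tan 50° / sin 80° = 1.2101
δ = arctan(1.2101) = 50.43°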